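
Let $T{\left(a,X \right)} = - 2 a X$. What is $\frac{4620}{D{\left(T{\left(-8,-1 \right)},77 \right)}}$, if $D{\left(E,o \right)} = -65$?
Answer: $- \frac{924}{13} \approx -71.077$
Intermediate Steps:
$T{\left(a,X \right)} = - 2 X a$
$\frac{4620}{D{\left(T{\left(-8,-1 \right)},77 \right)}} = \frac{4620}{-65} = 4620 \left(- \frac{1}{65}\right) = - \frac{924}{13}$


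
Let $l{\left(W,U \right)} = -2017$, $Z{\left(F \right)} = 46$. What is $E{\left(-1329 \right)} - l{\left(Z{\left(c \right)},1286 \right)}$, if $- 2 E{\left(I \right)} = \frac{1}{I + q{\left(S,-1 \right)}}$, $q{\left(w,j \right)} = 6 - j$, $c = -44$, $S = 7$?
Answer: $\frac{5332949}{2644} \approx 2017.0$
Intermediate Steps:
$E{\left(I \right)} = - \frac{1}{2 \left(7 + I\right)}$ ($E{\left(I \right)} = - \frac{1}{2 \left(I + \left(6 - -1\right)\right)} = - \frac{1}{2 \left(I + \left(6 + 1\right)\right)} = - \frac{1}{2 \left(I + 7\right)} = - \frac{1}{2 \left(7 + I\right)}$)
$E{\left(-1329 \right)} - l{\left(Z{\left(c \right)},1286 \right)} = - \frac{1}{14 + 2 \left(-1329\right)} - -2017 = - \frac{1}{14 - 2658} + 2017 = - \frac{1}{-2644} + 2017 = \left(-1\right) \left(- \frac{1}{2644}\right) + 2017 = \frac{1}{2644} + 2017 = \frac{5332949}{2644}$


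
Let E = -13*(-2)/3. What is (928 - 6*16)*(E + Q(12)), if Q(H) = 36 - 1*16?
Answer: 71552/3 ≈ 23851.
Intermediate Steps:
Q(H) = 20 (Q(H) = 36 - 16 = 20)
E = 26/3 (E = 26*(⅓) = 26/3 ≈ 8.6667)
(928 - 6*16)*(E + Q(12)) = (928 - 6*16)*(26/3 + 20) = (928 - 96)*(86/3) = 832*(86/3) = 71552/3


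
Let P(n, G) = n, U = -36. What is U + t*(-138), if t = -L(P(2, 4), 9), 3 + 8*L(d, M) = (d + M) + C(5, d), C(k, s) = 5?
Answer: 753/4 ≈ 188.25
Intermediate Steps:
L(d, M) = ¼ + M/8 + d/8 (L(d, M) = -3/8 + ((d + M) + 5)/8 = -3/8 + ((M + d) + 5)/8 = -3/8 + (5 + M + d)/8 = -3/8 + (5/8 + M/8 + d/8) = ¼ + M/8 + d/8)
t = -13/8 (t = -(¼ + (⅛)*9 + (⅛)*2) = -(¼ + 9/8 + ¼) = -1*13/8 = -13/8 ≈ -1.6250)
U + t*(-138) = -36 - 13/8*(-138) = -36 + 897/4 = 753/4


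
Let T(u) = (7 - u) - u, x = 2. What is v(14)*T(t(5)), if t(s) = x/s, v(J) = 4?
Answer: 124/5 ≈ 24.800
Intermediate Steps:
t(s) = 2/s
T(u) = 7 - 2*u
v(14)*T(t(5)) = 4*(7 - 4/5) = 4*(7 - 2*⅖) = 4*(7 - ⅘) = 4*(31/5) = 124/5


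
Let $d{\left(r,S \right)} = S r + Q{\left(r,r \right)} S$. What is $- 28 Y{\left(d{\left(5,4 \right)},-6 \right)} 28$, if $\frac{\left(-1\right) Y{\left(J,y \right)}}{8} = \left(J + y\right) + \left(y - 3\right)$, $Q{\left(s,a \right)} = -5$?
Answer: $-94080$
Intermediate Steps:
$d{\left(r,S \right)} = - 5 S + S r$ ($d{\left(r,S \right)} = S r - 5 S = - 5 S + S r$)
$Y{\left(J,y \right)} = 24 - 16 y - 8 J$ ($Y{\left(J,y \right)} = - 8 \left(\left(J + y\right) + \left(y - 3\right)\right) = - 8 \left(\left(J + y\right) + \left(-3 + y\right)\right) = - 8 \left(-3 + J + 2 y\right) = 24 - 16 y - 8 J$)
$- 28 Y{\left(d{\left(5,4 \right)},-6 \right)} 28 = - 28 \left(24 - -96 - 8 \cdot 4 \left(-5 + 5\right)\right) 28 = - 28 \left(24 + 96 - 8 \cdot 4 \cdot 0\right) 28 = - 28 \left(24 + 96 - 0\right) 28 = - 28 \left(24 + 96 + 0\right) 28 = \left(-28\right) 120 \cdot 28 = \left(-3360\right) 28 = -94080$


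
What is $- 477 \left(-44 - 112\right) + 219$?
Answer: $74631$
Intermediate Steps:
$- 477 \left(-44 - 112\right) + 219 = \left(-477\right) \left(-156\right) + 219 = 74412 + 219 = 74631$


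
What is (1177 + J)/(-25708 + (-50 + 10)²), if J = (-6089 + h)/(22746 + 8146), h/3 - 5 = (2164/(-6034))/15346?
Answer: -841570379718587/17240415066316176 ≈ -0.048814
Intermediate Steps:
h = 347239992/23149441 (h = 15 + 3*((2164/(-6034))/15346) = 15 + 3*((2164*(-1/6034))*(1/15346)) = 15 + 3*(-1082/3017*1/15346) = 15 + 3*(-541/23149441) = 15 - 1623/23149441 = 347239992/23149441 ≈ 15.000)
J = -140609706257/715132531372 (J = (-6089 + 347239992/23149441)/(22746 + 8146) = -140609706257/23149441/30892 = -140609706257/23149441*1/30892 = -140609706257/715132531372 ≈ -0.19662)
(1177 + J)/(-25708 + (-50 + 10)²) = (1177 - 140609706257/715132531372)/(-25708 + (-50 + 10)²) = 841570379718587/(715132531372*(-25708 + (-40)²)) = 841570379718587/(715132531372*(-25708 + 1600)) = (841570379718587/715132531372)/(-24108) = (841570379718587/715132531372)*(-1/24108) = -841570379718587/17240415066316176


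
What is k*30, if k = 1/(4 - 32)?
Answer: -15/14 ≈ -1.0714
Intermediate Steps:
k = -1/28 (k = 1/(-28) = -1/28 ≈ -0.035714)
k*30 = -1/28*30 = -15/14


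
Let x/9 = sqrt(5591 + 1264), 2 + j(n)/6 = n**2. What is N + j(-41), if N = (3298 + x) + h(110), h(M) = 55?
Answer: 13427 + 9*sqrt(6855) ≈ 14172.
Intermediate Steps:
j(n) = -12 + 6*n**2
x = 9*sqrt(6855) (x = 9*sqrt(5591 + 1264) = 9*sqrt(6855) ≈ 745.15)
N = 3353 + 9*sqrt(6855) (N = (3298 + 9*sqrt(6855)) + 55 = 3353 + 9*sqrt(6855) ≈ 4098.2)
N + j(-41) = (3353 + 9*sqrt(6855)) + (-12 + 6*(-41)**2) = (3353 + 9*sqrt(6855)) + (-12 + 6*1681) = (3353 + 9*sqrt(6855)) + (-12 + 10086) = (3353 + 9*sqrt(6855)) + 10074 = 13427 + 9*sqrt(6855)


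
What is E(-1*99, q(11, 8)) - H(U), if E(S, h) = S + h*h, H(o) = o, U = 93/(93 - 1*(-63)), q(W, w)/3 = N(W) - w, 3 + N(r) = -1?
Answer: 62213/52 ≈ 1196.4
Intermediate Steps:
N(r) = -4 (N(r) = -3 - 1 = -4)
q(W, w) = -12 - 3*w (q(W, w) = 3*(-4 - w) = -12 - 3*w)
U = 31/52 (U = 93/(93 + 63) = 93/156 = 93*(1/156) = 31/52 ≈ 0.59615)
E(S, h) = S + h²
E(-1*99, q(11, 8)) - H(U) = (-1*99 + (-12 - 3*8)²) - 1*31/52 = (-99 + (-12 - 24)²) - 31/52 = (-99 + (-36)²) - 31/52 = (-99 + 1296) - 31/52 = 1197 - 31/52 = 62213/52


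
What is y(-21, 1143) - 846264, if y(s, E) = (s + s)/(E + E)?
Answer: -322426591/381 ≈ -8.4626e+5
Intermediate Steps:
y(s, E) = s/E (y(s, E) = (2*s)/((2*E)) = (2*s)*(1/(2*E)) = s/E)
y(-21, 1143) - 846264 = -21/1143 - 846264 = -21*1/1143 - 846264 = -7/381 - 846264 = -322426591/381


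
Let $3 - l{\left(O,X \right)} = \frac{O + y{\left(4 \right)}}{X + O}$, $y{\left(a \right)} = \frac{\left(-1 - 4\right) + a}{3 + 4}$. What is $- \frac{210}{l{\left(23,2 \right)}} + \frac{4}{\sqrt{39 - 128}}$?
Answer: $- \frac{7350}{73} - \frac{4 i \sqrt{89}}{89} \approx -100.68 - 0.424 i$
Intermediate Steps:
$y{\left(a \right)} = - \frac{5}{7} + \frac{a}{7}$ ($y{\left(a \right)} = \frac{-5 + a}{7} = \left(-5 + a\right) \frac{1}{7} = - \frac{5}{7} + \frac{a}{7}$)
$l{\left(O,X \right)} = 3 - \frac{- \frac{1}{7} + O}{O + X}$ ($l{\left(O,X \right)} = 3 - \frac{O + \left(- \frac{5}{7} + \frac{1}{7} \cdot 4\right)}{X + O} = 3 - \frac{O + \left(- \frac{5}{7} + \frac{4}{7}\right)}{O + X} = 3 - \frac{O - \frac{1}{7}}{O + X} = 3 - \frac{- \frac{1}{7} + O}{O + X}$)
$- \frac{210}{l{\left(23,2 \right)}} + \frac{4}{\sqrt{39 - 128}} = - \frac{210}{\frac{1}{23 + 2} \left(\frac{1}{7} + 2 \cdot 23 + 3 \cdot 2\right)} + \frac{4}{\sqrt{39 - 128}} = - \frac{210}{\frac{1}{25} \left(\frac{1}{7} + 46 + 6\right)} + \frac{4}{\sqrt{-89}} = - \frac{210}{\frac{1}{25} \cdot \frac{365}{7}} + \frac{4}{i \sqrt{89}} = - \frac{210}{\frac{73}{35}} + 4 \left(- \frac{i \sqrt{89}}{89}\right) = \left(-210\right) \frac{35}{73} - \frac{4 i \sqrt{89}}{89} = - \frac{7350}{73} - \frac{4 i \sqrt{89}}{89}$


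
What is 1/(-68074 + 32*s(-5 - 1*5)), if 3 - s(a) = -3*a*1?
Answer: -1/68938 ≈ -1.4506e-5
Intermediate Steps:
s(a) = 3 + 3*a (s(a) = 3 - (-3*a) = 3 - (-3)*a = 3 + 3*a)
1/(-68074 + 32*s(-5 - 1*5)) = 1/(-68074 + 32*(3 + 3*(-5 - 1*5))) = 1/(-68074 + 32*(3 + 3*(-5 - 5))) = 1/(-68074 + 32*(3 + 3*(-10))) = 1/(-68074 + 32*(3 - 30)) = 1/(-68074 + 32*(-27)) = 1/(-68074 - 864) = 1/(-68938) = -1/68938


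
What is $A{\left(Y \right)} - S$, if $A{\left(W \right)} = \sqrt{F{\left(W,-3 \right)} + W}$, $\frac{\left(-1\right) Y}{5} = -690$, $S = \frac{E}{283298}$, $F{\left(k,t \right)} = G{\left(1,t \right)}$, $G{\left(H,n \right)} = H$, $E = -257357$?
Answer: $\frac{257357}{283298} + \sqrt{3451} \approx 59.654$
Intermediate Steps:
$F{\left(k,t \right)} = 1$
$S = - \frac{257357}{283298} \approx -0.90843$
$Y = 3450$ ($Y = \left(-5\right) \left(-690\right) = 3450$)
$A{\left(W \right)} = \sqrt{1 + W}$
$A{\left(Y \right)} - S = \sqrt{1 + 3450} - - \frac{257357}{283298} = \sqrt{3451} + \frac{257357}{283298} = \frac{257357}{283298} + \sqrt{3451}$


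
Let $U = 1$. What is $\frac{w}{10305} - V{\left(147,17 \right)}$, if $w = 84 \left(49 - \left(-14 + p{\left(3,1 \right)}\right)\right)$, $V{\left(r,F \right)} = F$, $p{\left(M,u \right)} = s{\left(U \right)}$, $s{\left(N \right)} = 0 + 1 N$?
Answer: $- \frac{56659}{3435} \approx -16.495$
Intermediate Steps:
$s{\left(N \right)} = N$ ($s{\left(N \right)} = 0 + N = N$)
$p{\left(M,u \right)} = 1$
$w = 5208$ ($w = 84 \left(49 + \left(14 - 1\right)\right) = 84 \left(49 + 13\right) = 84 \cdot 62 = 5208$)
$\frac{w}{10305} - V{\left(147,17 \right)} = \frac{5208}{10305} - 17 = 5208 \cdot \frac{1}{10305} - 17 = \frac{1736}{3435} - 17 = - \frac{56659}{3435}$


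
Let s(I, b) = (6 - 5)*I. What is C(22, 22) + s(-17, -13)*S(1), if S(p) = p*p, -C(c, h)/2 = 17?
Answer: -51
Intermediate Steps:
s(I, b) = I (s(I, b) = 1*I = I)
C(c, h) = -34 (C(c, h) = -2*17 = -34)
S(p) = p²
C(22, 22) + s(-17, -13)*S(1) = -34 - 17*1² = -34 - 17*1 = -34 - 17 = -51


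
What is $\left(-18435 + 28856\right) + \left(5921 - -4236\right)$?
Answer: $20578$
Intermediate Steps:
$\left(-18435 + 28856\right) + \left(5921 - -4236\right) = 10421 + \left(5921 + 4236\right) = 10421 + 10157 = 20578$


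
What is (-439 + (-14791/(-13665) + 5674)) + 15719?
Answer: 286351201/13665 ≈ 20955.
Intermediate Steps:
(-439 + (-14791/(-13665) + 5674)) + 15719 = (-439 + (-14791*(-1/13665) + 5674)) + 15719 = (-439 + (14791/13665 + 5674)) + 15719 = (-439 + 77550001/13665) + 15719 = 71551066/13665 + 15719 = 286351201/13665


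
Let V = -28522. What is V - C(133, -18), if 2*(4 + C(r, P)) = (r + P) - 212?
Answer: -56939/2 ≈ -28470.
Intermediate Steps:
C(r, P) = -110 + P/2 + r/2 (C(r, P) = -4 + ((r + P) - 212)/2 = -4 + ((P + r) - 212)/2 = -4 + (-212 + P + r)/2 = -4 + (-106 + P/2 + r/2) = -110 + P/2 + r/2)
V - C(133, -18) = -28522 - (-110 + (1/2)*(-18) + (1/2)*133) = -28522 - (-110 - 9 + 133/2) = -28522 - 1*(-105/2) = -28522 + 105/2 = -56939/2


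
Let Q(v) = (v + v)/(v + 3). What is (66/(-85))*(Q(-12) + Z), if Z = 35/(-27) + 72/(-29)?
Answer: 19162/22185 ≈ 0.86374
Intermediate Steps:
Q(v) = 2*v/(3 + v) (Q(v) = (2*v)/(3 + v) = 2*v/(3 + v))
Z = -2959/783 (Z = 35*(-1/27) + 72*(-1/29) = -35/27 - 72/29 = -2959/783 ≈ -3.7791)
(66/(-85))*(Q(-12) + Z) = (66/(-85))*(2*(-12)/(3 - 12) - 2959/783) = (66*(-1/85))*(2*(-12)/(-9) - 2959/783) = -66*(2*(-12)*(-1/9) - 2959/783)/85 = -66*(8/3 - 2959/783)/85 = -66/85*(-871/783) = 19162/22185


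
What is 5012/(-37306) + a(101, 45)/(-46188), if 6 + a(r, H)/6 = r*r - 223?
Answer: -34216484/23931799 ≈ -1.4298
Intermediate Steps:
a(r, H) = -1374 + 6*r² (a(r, H) = -36 + 6*(r*r - 223) = -36 + 6*(r² - 223) = -36 + 6*(-223 + r²) = -36 + (-1338 + 6*r²) = -1374 + 6*r²)
5012/(-37306) + a(101, 45)/(-46188) = 5012/(-37306) + (-1374 + 6*101²)/(-46188) = 5012*(-1/37306) + (-1374 + 6*10201)*(-1/46188) = -2506/18653 + (-1374 + 61206)*(-1/46188) = -2506/18653 + 59832*(-1/46188) = -2506/18653 - 1662/1283 = -34216484/23931799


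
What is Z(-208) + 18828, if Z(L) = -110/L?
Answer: 1958167/104 ≈ 18829.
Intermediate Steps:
Z(-208) + 18828 = -110/(-208) + 18828 = -110*(-1/208) + 18828 = 55/104 + 18828 = 1958167/104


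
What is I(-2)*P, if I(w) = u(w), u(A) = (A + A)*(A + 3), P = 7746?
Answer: -30984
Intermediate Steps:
u(A) = 2*A*(3 + A) (u(A) = (2*A)*(3 + A) = 2*A*(3 + A))
I(w) = 2*w*(3 + w)
I(-2)*P = (2*(-2)*(3 - 2))*7746 = (2*(-2)*1)*7746 = -4*7746 = -30984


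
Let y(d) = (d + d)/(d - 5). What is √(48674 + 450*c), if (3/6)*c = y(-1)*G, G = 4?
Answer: √49874 ≈ 223.32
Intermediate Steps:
y(d) = 2*d/(-5 + d) (y(d) = (2*d)/(-5 + d) = 2*d/(-5 + d))
c = 8/3 (c = 2*((2*(-1)/(-5 - 1))*4) = 2*((2*(-1)/(-6))*4) = 2*((2*(-1)*(-⅙))*4) = 2*((⅓)*4) = 2*(4/3) = 8/3 ≈ 2.6667)
√(48674 + 450*c) = √(48674 + 450*(8/3)) = √(48674 + 1200) = √49874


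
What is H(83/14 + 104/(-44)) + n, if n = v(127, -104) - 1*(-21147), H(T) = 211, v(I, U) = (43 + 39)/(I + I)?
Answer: 2712507/127 ≈ 21358.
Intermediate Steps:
v(I, U) = 41/I (v(I, U) = 82/((2*I)) = 82*(1/(2*I)) = 41/I)
n = 2685710/127 (n = 41/127 - 1*(-21147) = 41*(1/127) + 21147 = 41/127 + 21147 = 2685710/127 ≈ 21147.)
H(83/14 + 104/(-44)) + n = 211 + 2685710/127 = 2712507/127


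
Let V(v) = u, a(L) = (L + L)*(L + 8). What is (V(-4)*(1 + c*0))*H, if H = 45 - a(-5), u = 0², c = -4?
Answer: 0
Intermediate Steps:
u = 0
a(L) = 2*L*(8 + L) (a(L) = (2*L)*(8 + L) = 2*L*(8 + L))
H = 75 (H = 45 - 2*(-5)*(8 - 5) = 45 - 2*(-5)*3 = 45 - 1*(-30) = 45 + 30 = 75)
V(v) = 0
(V(-4)*(1 + c*0))*H = (0*(1 - 4*0))*75 = (0*(1 + 0))*75 = (0*1)*75 = 0*75 = 0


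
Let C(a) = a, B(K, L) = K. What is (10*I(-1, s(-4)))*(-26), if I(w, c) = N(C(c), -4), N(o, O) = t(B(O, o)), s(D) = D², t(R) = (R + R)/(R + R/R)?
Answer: -2080/3 ≈ -693.33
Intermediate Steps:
t(R) = 2*R/(1 + R) (t(R) = (2*R)/(R + 1) = (2*R)/(1 + R) = 2*R/(1 + R))
N(o, O) = 2*O/(1 + O)
I(w, c) = 8/3 (I(w, c) = 2*(-4)/(1 - 4) = 2*(-4)/(-3) = 2*(-4)*(-⅓) = 8/3)
(10*I(-1, s(-4)))*(-26) = (10*(8/3))*(-26) = (80/3)*(-26) = -2080/3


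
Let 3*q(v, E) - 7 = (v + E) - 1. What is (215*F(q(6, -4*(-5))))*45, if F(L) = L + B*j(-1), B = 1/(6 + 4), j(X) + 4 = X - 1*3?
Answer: 95460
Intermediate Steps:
j(X) = -7 + X (j(X) = -4 + (X - 1*3) = -4 + (X - 3) = -4 + (-3 + X) = -7 + X)
B = ⅒ (B = 1/10 = ⅒ ≈ 0.10000)
q(v, E) = 2 + E/3 + v/3 (q(v, E) = 7/3 + ((v + E) - 1)/3 = 7/3 + ((E + v) - 1)/3 = 7/3 + (-1 + E + v)/3 = 7/3 + (-⅓ + E/3 + v/3) = 2 + E/3 + v/3)
F(L) = -⅘ + L (F(L) = L + (-7 - 1)/10 = L + (⅒)*(-8) = L - ⅘ = -⅘ + L)
(215*F(q(6, -4*(-5))))*45 = (215*(-⅘ + (2 + (-4*(-5))/3 + (⅓)*6)))*45 = (215*(-⅘ + (2 + (⅓)*20 + 2)))*45 = (215*(-⅘ + (2 + 20/3 + 2)))*45 = (215*(-⅘ + 32/3))*45 = (215*(148/15))*45 = (6364/3)*45 = 95460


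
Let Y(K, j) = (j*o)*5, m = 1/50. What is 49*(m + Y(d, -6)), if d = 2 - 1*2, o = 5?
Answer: -367451/50 ≈ -7349.0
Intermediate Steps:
m = 1/50 ≈ 0.020000
d = 0 (d = 2 - 2 = 0)
Y(K, j) = 25*j (Y(K, j) = (j*5)*5 = (5*j)*5 = 25*j)
49*(m + Y(d, -6)) = 49*(1/50 + 25*(-6)) = 49*(1/50 - 150) = 49*(-7499/50) = -367451/50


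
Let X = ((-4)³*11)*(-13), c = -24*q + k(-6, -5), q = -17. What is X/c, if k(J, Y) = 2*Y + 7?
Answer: 9152/405 ≈ 22.598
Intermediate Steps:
k(J, Y) = 7 + 2*Y
c = 405 (c = -24*(-17) + (7 + 2*(-5)) = 408 + (7 - 10) = 408 - 3 = 405)
X = 9152 (X = -64*11*(-13) = -704*(-13) = 9152)
X/c = 9152/405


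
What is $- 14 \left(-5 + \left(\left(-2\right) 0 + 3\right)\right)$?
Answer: $28$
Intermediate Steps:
$- 14 \left(-5 + \left(\left(-2\right) 0 + 3\right)\right) = - 14 \left(-5 + \left(0 + 3\right)\right) = - 14 \left(-5 + 3\right) = - 14 \left(-2\right) = \left(-1\right) \left(-28\right) = 28$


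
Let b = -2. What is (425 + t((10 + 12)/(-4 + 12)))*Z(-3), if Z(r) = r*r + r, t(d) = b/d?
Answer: 28002/11 ≈ 2545.6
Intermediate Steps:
t(d) = -2/d
Z(r) = r + r**2 (Z(r) = r**2 + r = r + r**2)
(425 + t((10 + 12)/(-4 + 12)))*Z(-3) = (425 - 2*(-4 + 12)/(10 + 12))*(-3*(1 - 3)) = (425 - 2/(22/8))*(-3*(-2)) = (425 - 2/(22*(1/8)))*6 = (425 - 2/11/4)*6 = (425 - 2*4/11)*6 = (425 - 8/11)*6 = (4667/11)*6 = 28002/11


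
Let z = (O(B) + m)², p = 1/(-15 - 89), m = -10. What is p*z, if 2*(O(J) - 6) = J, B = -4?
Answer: -9/26 ≈ -0.34615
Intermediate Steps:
O(J) = 6 + J/2
p = -1/104 (p = 1/(-104) = -1/104 ≈ -0.0096154)
z = 36 (z = ((6 + (½)*(-4)) - 10)² = ((6 - 2) - 10)² = (4 - 10)² = (-6)² = 36)
p*z = -1/104*36 = -9/26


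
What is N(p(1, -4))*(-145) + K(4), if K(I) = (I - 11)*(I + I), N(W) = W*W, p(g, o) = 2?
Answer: -636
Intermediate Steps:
N(W) = W²
K(I) = 2*I*(-11 + I) (K(I) = (-11 + I)*(2*I) = 2*I*(-11 + I))
N(p(1, -4))*(-145) + K(4) = 2²*(-145) + 2*4*(-11 + 4) = 4*(-145) + 2*4*(-7) = -580 - 56 = -636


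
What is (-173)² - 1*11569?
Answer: 18360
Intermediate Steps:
(-173)² - 1*11569 = 29929 - 11569 = 18360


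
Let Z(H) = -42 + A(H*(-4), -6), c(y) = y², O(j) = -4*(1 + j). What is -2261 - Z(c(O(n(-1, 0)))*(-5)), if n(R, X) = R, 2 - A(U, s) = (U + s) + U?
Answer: -2227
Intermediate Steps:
A(U, s) = 2 - s - 2*U (A(U, s) = 2 - ((U + s) + U) = 2 - (s + 2*U) = 2 + (-s - 2*U) = 2 - s - 2*U)
O(j) = -4 - 4*j
Z(H) = -34 + 8*H (Z(H) = -42 + (2 - 1*(-6) - 2*H*(-4)) = -42 + (2 + 6 - (-8)*H) = -42 + (2 + 6 + 8*H) = -42 + (8 + 8*H) = -34 + 8*H)
-2261 - Z(c(O(n(-1, 0)))*(-5)) = -2261 - (-34 + 8*((-4 - 4*(-1))²*(-5))) = -2261 - (-34 + 8*((-4 + 4)²*(-5))) = -2261 - (-34 + 8*(0²*(-5))) = -2261 - (-34 + 8*(0*(-5))) = -2261 - (-34 + 8*0) = -2261 - (-34 + 0) = -2261 - 1*(-34) = -2261 + 34 = -2227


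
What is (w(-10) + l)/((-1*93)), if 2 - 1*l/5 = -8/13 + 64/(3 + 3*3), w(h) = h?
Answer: 920/3627 ≈ 0.25365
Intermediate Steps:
l = -530/39 (l = 10 - 5*(-8/13 + 64/(3 + 3*3)) = 10 - 5*(-8*1/13 + 64/(3 + 9)) = 10 - 5*(-8/13 + 64/12) = 10 - 5*(-8/13 + 64*(1/12)) = 10 - 5*(-8/13 + 16/3) = 10 - 5*184/39 = 10 - 920/39 = -530/39 ≈ -13.590)
(w(-10) + l)/((-1*93)) = (-10 - 530/39)/((-1*93)) = -920/39/(-93) = -1/93*(-920/39) = 920/3627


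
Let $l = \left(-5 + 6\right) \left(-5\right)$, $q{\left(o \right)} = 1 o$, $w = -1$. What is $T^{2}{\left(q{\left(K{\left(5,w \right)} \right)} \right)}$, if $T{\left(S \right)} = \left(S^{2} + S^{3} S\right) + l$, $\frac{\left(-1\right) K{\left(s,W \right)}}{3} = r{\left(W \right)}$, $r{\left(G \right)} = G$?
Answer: $7225$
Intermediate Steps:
$K{\left(s,W \right)} = - 3 W$
$q{\left(o \right)} = o$
$l = -5$ ($l = 1 \left(-5\right) = -5$)
$T{\left(S \right)} = -5 + S^{2} + S^{4}$ ($T{\left(S \right)} = \left(S^{2} + S^{3} S\right) - 5 = \left(S^{2} + S^{4}\right) - 5 = -5 + S^{2} + S^{4}$)
$T^{2}{\left(q{\left(K{\left(5,w \right)} \right)} \right)} = \left(-5 + \left(\left(-3\right) \left(-1\right)\right)^{2} + \left(\left(-3\right) \left(-1\right)\right)^{4}\right)^{2} = \left(-5 + 3^{2} + 3^{4}\right)^{2} = \left(-5 + 9 + 81\right)^{2} = 85^{2} = 7225$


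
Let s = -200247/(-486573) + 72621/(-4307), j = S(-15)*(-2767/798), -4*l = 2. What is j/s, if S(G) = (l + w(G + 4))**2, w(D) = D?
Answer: 17330633686649/621681746784 ≈ 27.877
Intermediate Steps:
l = -1/2 (l = -1/4*2 = -1/2 ≈ -0.50000)
S(G) = (7/2 + G)**2 (S(G) = (-1/2 + (G + 4))**2 = (-1/2 + (4 + G))**2 = (7/2 + G)**2)
j = -1463743/3192 (j = ((7 + 2*(-15))**2/4)*(-2767/798) = ((7 - 30)**2/4)*(-2767*1/798) = ((1/4)*(-23)**2)*(-2767/798) = ((1/4)*529)*(-2767/798) = (529/4)*(-2767/798) = -1463743/3192 ≈ -458.57)
s = -194762452/11839943 (s = -200247*(-1/486573) + 72621*(-1/4307) = 66749/162191 - 72621/4307 = -194762452/11839943 ≈ -16.450)
j/s = -1463743/(3192*(-194762452/11839943)) = -1463743/3192*(-11839943/194762452) = 17330633686649/621681746784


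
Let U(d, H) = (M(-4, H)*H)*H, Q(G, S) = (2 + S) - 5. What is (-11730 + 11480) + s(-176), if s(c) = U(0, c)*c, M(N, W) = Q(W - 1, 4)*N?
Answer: 21806854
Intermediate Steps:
Q(G, S) = -3 + S
M(N, W) = N (M(N, W) = (-3 + 4)*N = 1*N = N)
U(d, H) = -4*H**2 (U(d, H) = (-4*H)*H = -4*H**2)
s(c) = -4*c**3 (s(c) = (-4*c**2)*c = -4*c**3)
(-11730 + 11480) + s(-176) = (-11730 + 11480) - 4*(-176)**3 = -250 - 4*(-5451776) = -250 + 21807104 = 21806854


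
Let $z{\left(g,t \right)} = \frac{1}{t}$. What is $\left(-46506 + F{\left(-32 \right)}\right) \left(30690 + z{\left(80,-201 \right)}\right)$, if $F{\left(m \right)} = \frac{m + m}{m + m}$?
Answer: $- \frac{286874881945}{201} \approx -1.4272 \cdot 10^{9}$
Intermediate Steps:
$F{\left(m \right)} = 1$ ($F{\left(m \right)} = \frac{2 m}{2 m} = 2 m \frac{1}{2 m} = 1$)
$\left(-46506 + F{\left(-32 \right)}\right) \left(30690 + z{\left(80,-201 \right)}\right) = \left(-46506 + 1\right) \left(30690 + \frac{1}{-201}\right) = - 46505 \left(30690 - \frac{1}{201}\right) = \left(-46505\right) \frac{6168689}{201} = - \frac{286874881945}{201}$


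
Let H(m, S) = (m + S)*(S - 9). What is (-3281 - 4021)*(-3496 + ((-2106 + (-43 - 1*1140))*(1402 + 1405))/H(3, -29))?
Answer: 3562890417/38 ≈ 9.3760e+7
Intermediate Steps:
H(m, S) = (-9 + S)*(S + m) (H(m, S) = (S + m)*(-9 + S) = (-9 + S)*(S + m))
(-3281 - 4021)*(-3496 + ((-2106 + (-43 - 1*1140))*(1402 + 1405))/H(3, -29)) = (-3281 - 4021)*(-3496 + ((-2106 + (-43 - 1*1140))*(1402 + 1405))/((-29)² - 9*(-29) - 9*3 - 29*3)) = -7302*(-3496 + ((-2106 + (-43 - 1140))*2807)/(841 + 261 - 27 - 87)) = -7302*(-3496 + ((-2106 - 1183)*2807)/988) = -7302*(-3496 - 3289*2807*(1/988)) = -7302*(-3496 - 9232223*1/988) = -7302*(-3496 - 710171/76) = -7302*(-975867/76) = 3562890417/38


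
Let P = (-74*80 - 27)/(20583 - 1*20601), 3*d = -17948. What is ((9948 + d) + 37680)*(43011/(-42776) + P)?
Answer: 1980350181929/144369 ≈ 1.3717e+7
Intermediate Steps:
d = -17948/3 (d = (⅓)*(-17948) = -17948/3 ≈ -5982.7)
P = 5947/18 (P = (-5920 - 27)/(20583 - 20601) = -5947/(-18) = -5947*(-1/18) = 5947/18 ≈ 330.39)
((9948 + d) + 37680)*(43011/(-42776) + P) = ((9948 - 17948/3) + 37680)*(43011/(-42776) + 5947/18) = (11896/3 + 37680)*(43011*(-1/42776) + 5947/18) = 124936*(-43011/42776 + 5947/18)/3 = (124936/3)*(126807337/384984) = 1980350181929/144369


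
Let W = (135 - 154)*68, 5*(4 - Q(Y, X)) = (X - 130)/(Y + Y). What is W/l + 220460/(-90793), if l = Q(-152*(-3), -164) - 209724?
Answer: -35049339846900/14471237600743 ≈ -2.4220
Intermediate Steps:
Q(Y, X) = 4 - (-130 + X)/(10*Y) (Q(Y, X) = 4 - (X - 130)/(5*(Y + Y)) = 4 - (-130 + X)/(5*(2*Y)) = 4 - (-130 + X)*1/(2*Y)/5 = 4 - (-130 + X)/(10*Y))
l = -159387151/760 (l = (130 - 1*(-164) + 40*(-152*(-3)))/(10*((-152*(-3)))) - 209724 = (⅒)*(130 + 164 + 40*456)/456 - 209724 = (⅒)*(1/456)*(130 + 164 + 18240) - 209724 = (⅒)*(1/456)*18534 - 209724 = 3089/760 - 209724 = -159387151/760 ≈ -2.0972e+5)
W = -1292 (W = -19*68 = -1292)
W/l + 220460/(-90793) = -1292/(-159387151/760) + 220460/(-90793) = -1292*(-760/159387151) + 220460*(-1/90793) = 981920/159387151 - 220460/90793 = -35049339846900/14471237600743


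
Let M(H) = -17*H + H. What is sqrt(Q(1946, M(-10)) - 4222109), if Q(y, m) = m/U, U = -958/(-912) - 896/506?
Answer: I*sqrt(29158473801614789)/83101 ≈ 2054.8*I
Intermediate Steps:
U = -83101/115368 (U = -958*(-1/912) - 896*1/506 = 479/456 - 448/253 = -83101/115368 ≈ -0.72031)
M(H) = -16*H
Q(y, m) = -115368*m/83101 (Q(y, m) = m/(-83101/115368) = m*(-115368/83101) = -115368*m/83101)
sqrt(Q(1946, M(-10)) - 4222109) = sqrt(-(-1845888)*(-10)/83101 - 4222109) = sqrt(-115368/83101*160 - 4222109) = sqrt(-18458880/83101 - 4222109) = sqrt(-350879938889/83101) = I*sqrt(29158473801614789)/83101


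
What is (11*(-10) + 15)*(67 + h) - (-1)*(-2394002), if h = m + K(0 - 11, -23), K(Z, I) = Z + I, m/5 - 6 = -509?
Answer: -2158212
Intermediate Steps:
m = -2515 (m = 30 + 5*(-509) = 30 - 2545 = -2515)
K(Z, I) = I + Z
h = -2549 (h = -2515 + (-23 + (0 - 11)) = -2515 + (-23 - 11) = -2515 - 34 = -2549)
(11*(-10) + 15)*(67 + h) - (-1)*(-2394002) = (11*(-10) + 15)*(67 - 2549) - (-1)*(-2394002) = (-110 + 15)*(-2482) - 1*2394002 = -95*(-2482) - 2394002 = 235790 - 2394002 = -2158212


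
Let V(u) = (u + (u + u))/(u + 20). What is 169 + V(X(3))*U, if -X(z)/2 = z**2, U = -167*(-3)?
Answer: -13358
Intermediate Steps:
U = 501
X(z) = -2*z**2
V(u) = 3*u/(20 + u) (V(u) = (u + 2*u)/(20 + u) = (3*u)/(20 + u) = 3*u/(20 + u))
169 + V(X(3))*U = 169 + (3*(-2*3**2)/(20 - 2*3**2))*501 = 169 + (3*(-2*9)/(20 - 2*9))*501 = 169 + (3*(-18)/(20 - 18))*501 = 169 + (3*(-18)/2)*501 = 169 + (3*(-18)*(1/2))*501 = 169 - 27*501 = 169 - 13527 = -13358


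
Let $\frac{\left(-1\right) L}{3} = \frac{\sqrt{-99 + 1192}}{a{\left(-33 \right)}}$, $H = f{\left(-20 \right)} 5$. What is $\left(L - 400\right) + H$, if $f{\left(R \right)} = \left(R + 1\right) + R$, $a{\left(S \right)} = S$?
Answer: $-595 + \frac{\sqrt{1093}}{11} \approx -591.99$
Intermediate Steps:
$f{\left(R \right)} = 1 + 2 R$ ($f{\left(R \right)} = \left(1 + R\right) + R = 1 + 2 R$)
$H = -195$ ($H = \left(1 + 2 \left(-20\right)\right) 5 = \left(1 - 40\right) 5 = \left(-39\right) 5 = -195$)
$L = \frac{\sqrt{1093}}{11}$ ($L = - 3 \frac{\sqrt{-99 + 1192}}{-33} = - 3 \sqrt{1093} \left(- \frac{1}{33}\right) = - 3 \left(- \frac{\sqrt{1093}}{33}\right) = \frac{\sqrt{1093}}{11} \approx 3.0055$)
$\left(L - 400\right) + H = \left(\frac{\sqrt{1093}}{11} - 400\right) - 195 = \left(-400 + \frac{\sqrt{1093}}{11}\right) - 195 = -595 + \frac{\sqrt{1093}}{11}$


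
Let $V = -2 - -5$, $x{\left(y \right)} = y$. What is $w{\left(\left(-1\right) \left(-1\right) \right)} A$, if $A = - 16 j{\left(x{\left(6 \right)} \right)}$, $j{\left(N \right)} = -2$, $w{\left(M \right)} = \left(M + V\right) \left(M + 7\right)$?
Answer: $1024$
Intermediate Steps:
$V = 3$ ($V = -2 + 5 = 3$)
$w{\left(M \right)} = \left(3 + M\right) \left(7 + M\right)$ ($w{\left(M \right)} = \left(M + 3\right) \left(M + 7\right) = \left(3 + M\right) \left(7 + M\right)$)
$A = 32$ ($A = \left(-16\right) \left(-2\right) = 32$)
$w{\left(\left(-1\right) \left(-1\right) \right)} A = \left(21 + \left(\left(-1\right) \left(-1\right)\right)^{2} + 10 \left(\left(-1\right) \left(-1\right)\right)\right) 32 = \left(21 + 1^{2} + 10 \cdot 1\right) 32 = \left(21 + 1 + 10\right) 32 = 32 \cdot 32 = 1024$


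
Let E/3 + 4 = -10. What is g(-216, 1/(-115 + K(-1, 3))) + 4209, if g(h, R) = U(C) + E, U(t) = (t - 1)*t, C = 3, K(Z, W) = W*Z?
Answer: 4173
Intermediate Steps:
E = -42 (E = -12 + 3*(-10) = -12 - 30 = -42)
U(t) = t*(-1 + t) (U(t) = (-1 + t)*t = t*(-1 + t))
g(h, R) = -36 (g(h, R) = 3*(-1 + 3) - 42 = 3*2 - 42 = 6 - 42 = -36)
g(-216, 1/(-115 + K(-1, 3))) + 4209 = -36 + 4209 = 4173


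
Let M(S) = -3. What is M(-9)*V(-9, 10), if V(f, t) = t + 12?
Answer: -66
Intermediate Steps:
V(f, t) = 12 + t
M(-9)*V(-9, 10) = -3*(12 + 10) = -3*22 = -66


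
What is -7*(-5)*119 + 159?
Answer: 4324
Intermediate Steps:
-7*(-5)*119 + 159 = 35*119 + 159 = 4165 + 159 = 4324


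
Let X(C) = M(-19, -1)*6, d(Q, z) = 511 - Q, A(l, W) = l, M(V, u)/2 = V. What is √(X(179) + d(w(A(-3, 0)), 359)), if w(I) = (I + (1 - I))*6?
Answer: √277 ≈ 16.643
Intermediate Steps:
M(V, u) = 2*V
w(I) = 6 (w(I) = 1*6 = 6)
X(C) = -228 (X(C) = (2*(-19))*6 = -38*6 = -228)
√(X(179) + d(w(A(-3, 0)), 359)) = √(-228 + (511 - 1*6)) = √(-228 + (511 - 6)) = √(-228 + 505) = √277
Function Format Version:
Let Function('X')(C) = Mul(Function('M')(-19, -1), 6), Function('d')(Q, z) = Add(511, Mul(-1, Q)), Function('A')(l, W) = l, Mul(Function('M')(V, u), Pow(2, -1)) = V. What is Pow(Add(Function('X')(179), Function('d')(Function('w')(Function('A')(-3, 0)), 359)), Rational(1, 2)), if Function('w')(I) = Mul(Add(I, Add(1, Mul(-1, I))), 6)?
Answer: Pow(277, Rational(1, 2)) ≈ 16.643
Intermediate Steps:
Function('M')(V, u) = Mul(2, V)
Function('w')(I) = 6 (Function('w')(I) = Mul(1, 6) = 6)
Function('X')(C) = -228 (Function('X')(C) = Mul(Mul(2, -19), 6) = Mul(-38, 6) = -228)
Pow(Add(Function('X')(179), Function('d')(Function('w')(Function('A')(-3, 0)), 359)), Rational(1, 2)) = Pow(Add(-228, Add(511, Mul(-1, 6))), Rational(1, 2)) = Pow(Add(-228, Add(511, -6)), Rational(1, 2)) = Pow(Add(-228, 505), Rational(1, 2)) = Pow(277, Rational(1, 2))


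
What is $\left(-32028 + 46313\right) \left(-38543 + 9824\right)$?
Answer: $-410250915$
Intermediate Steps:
$\left(-32028 + 46313\right) \left(-38543 + 9824\right) = 14285 \left(-28719\right) = -410250915$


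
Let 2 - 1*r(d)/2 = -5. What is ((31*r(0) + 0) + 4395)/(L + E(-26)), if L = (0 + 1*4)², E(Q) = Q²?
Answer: 4829/692 ≈ 6.9783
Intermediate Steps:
r(d) = 14 (r(d) = 4 - 2*(-5) = 4 + 10 = 14)
L = 16 (L = (0 + 4)² = 4² = 16)
((31*r(0) + 0) + 4395)/(L + E(-26)) = ((31*14 + 0) + 4395)/(16 + (-26)²) = ((434 + 0) + 4395)/(16 + 676) = (434 + 4395)/692 = 4829*(1/692) = 4829/692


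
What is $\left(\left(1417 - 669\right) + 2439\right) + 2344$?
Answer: $5531$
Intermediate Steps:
$\left(\left(1417 - 669\right) + 2439\right) + 2344 = \left(748 + 2439\right) + 2344 = 3187 + 2344 = 5531$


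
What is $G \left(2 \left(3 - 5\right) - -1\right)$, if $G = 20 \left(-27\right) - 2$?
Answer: $1626$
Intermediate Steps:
$G = -542$ ($G = -540 - 2 = -542$)
$G \left(2 \left(3 - 5\right) - -1\right) = - 542 \left(2 \left(3 - 5\right) - -1\right) = - 542 \left(2 \left(-2\right) + 1\right) = - 542 \left(-4 + 1\right) = \left(-542\right) \left(-3\right) = 1626$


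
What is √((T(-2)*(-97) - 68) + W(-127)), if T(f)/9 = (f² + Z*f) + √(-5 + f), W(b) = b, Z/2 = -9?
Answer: √(-35115 - 873*I*√7) ≈ 6.1596 - 187.49*I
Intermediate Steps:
Z = -18 (Z = 2*(-9) = -18)
T(f) = -162*f + 9*f² + 9*√(-5 + f) (T(f) = 9*((f² - 18*f) + √(-5 + f)) = 9*(f² + √(-5 + f) - 18*f) = -162*f + 9*f² + 9*√(-5 + f))
√((T(-2)*(-97) - 68) + W(-127)) = √(((-162*(-2) + 9*(-2)² + 9*√(-5 - 2))*(-97) - 68) - 127) = √(((324 + 9*4 + 9*√(-7))*(-97) - 68) - 127) = √(((324 + 36 + 9*(I*√7))*(-97) - 68) - 127) = √(((324 + 36 + 9*I*√7)*(-97) - 68) - 127) = √(((360 + 9*I*√7)*(-97) - 68) - 127) = √(((-34920 - 873*I*√7) - 68) - 127) = √((-34988 - 873*I*√7) - 127) = √(-35115 - 873*I*√7)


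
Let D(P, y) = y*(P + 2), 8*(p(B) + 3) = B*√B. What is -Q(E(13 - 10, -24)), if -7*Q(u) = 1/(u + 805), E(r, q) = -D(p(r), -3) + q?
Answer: 49792/271165531 - 72*√3/271165531 ≈ 0.00018316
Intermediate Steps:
p(B) = -3 + B^(3/2)/8 (p(B) = -3 + (B*√B)/8 = -3 + B^(3/2)/8)
D(P, y) = y*(2 + P)
E(r, q) = -3 + q + 3*r^(3/2)/8 (E(r, q) = -(-3)*(2 + (-3 + r^(3/2)/8)) + q = -(-3)*(-1 + r^(3/2)/8) + q = -(3 - 3*r^(3/2)/8) + q = (-3 + 3*r^(3/2)/8) + q = -3 + q + 3*r^(3/2)/8)
Q(u) = -1/(7*(805 + u)) (Q(u) = -1/(7*(u + 805)) = -1/(7*(805 + u)))
-Q(E(13 - 10, -24)) = -(-1)/(5635 + 7*(-3 - 24 + 3*(13 - 10)^(3/2)/8)) = -(-1)/(5635 + 7*(-3 - 24 + 3*3^(3/2)/8)) = -(-1)/(5635 + 7*(-3 - 24 + 3*(3*√3)/8)) = -(-1)/(5635 + 7*(-3 - 24 + 9*√3/8)) = -(-1)/(5635 + 7*(-27 + 9*√3/8)) = -(-1)/(5635 + (-189 + 63*√3/8)) = -(-1)/(5446 + 63*√3/8) = 1/(5446 + 63*√3/8)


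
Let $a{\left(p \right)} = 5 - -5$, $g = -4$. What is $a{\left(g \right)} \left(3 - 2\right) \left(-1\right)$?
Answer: $-10$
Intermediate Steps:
$a{\left(p \right)} = 10$ ($a{\left(p \right)} = 5 + 5 = 10$)
$a{\left(g \right)} \left(3 - 2\right) \left(-1\right) = 10 \left(3 - 2\right) \left(-1\right) = 10 \cdot 1 \left(-1\right) = 10 \left(-1\right) = -10$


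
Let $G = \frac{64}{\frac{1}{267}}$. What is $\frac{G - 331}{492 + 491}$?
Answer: $\frac{16757}{983} \approx 17.047$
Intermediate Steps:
$G = 17088$ ($G = 64 \frac{1}{\frac{1}{267}} = 64 \cdot 267 = 17088$)
$\frac{G - 331}{492 + 491} = \frac{17088 - 331}{492 + 491} = \frac{16757}{983}$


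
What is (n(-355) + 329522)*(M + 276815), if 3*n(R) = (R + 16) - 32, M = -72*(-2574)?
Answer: 456687401885/3 ≈ 1.5223e+11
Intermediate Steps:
M = 185328
n(R) = -16/3 + R/3 (n(R) = ((R + 16) - 32)/3 = ((16 + R) - 32)/3 = (-16 + R)/3 = -16/3 + R/3)
(n(-355) + 329522)*(M + 276815) = ((-16/3 + (⅓)*(-355)) + 329522)*(185328 + 276815) = ((-16/3 - 355/3) + 329522)*462143 = (-371/3 + 329522)*462143 = (988195/3)*462143 = 456687401885/3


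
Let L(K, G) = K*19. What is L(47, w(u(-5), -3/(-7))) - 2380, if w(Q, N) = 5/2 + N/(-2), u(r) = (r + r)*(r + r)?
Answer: -1487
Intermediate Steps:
u(r) = 4*r² (u(r) = (2*r)*(2*r) = 4*r²)
w(Q, N) = 5/2 - N/2 (w(Q, N) = 5*(½) + N*(-½) = 5/2 - N/2)
L(K, G) = 19*K
L(47, w(u(-5), -3/(-7))) - 2380 = 19*47 - 2380 = 893 - 2380 = -1487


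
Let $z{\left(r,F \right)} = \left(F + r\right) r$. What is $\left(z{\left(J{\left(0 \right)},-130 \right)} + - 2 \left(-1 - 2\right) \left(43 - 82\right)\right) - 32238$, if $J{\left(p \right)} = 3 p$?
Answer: $-32472$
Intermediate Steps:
$z{\left(r,F \right)} = r \left(F + r\right)$
$\left(z{\left(J{\left(0 \right)},-130 \right)} + - 2 \left(-1 - 2\right) \left(43 - 82\right)\right) - 32238 = \left(3 \cdot 0 \left(-130 + 3 \cdot 0\right) + - 2 \left(-1 - 2\right) \left(43 - 82\right)\right) - 32238 = \left(0 \left(-130 + 0\right) + \left(-2\right) \left(-3\right) \left(-39\right)\right) - 32238 = \left(0 \left(-130\right) + 6 \left(-39\right)\right) - 32238 = \left(0 - 234\right) - 32238 = -234 - 32238 = -32472$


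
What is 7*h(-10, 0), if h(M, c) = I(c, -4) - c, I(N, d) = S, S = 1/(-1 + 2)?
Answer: 7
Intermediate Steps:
S = 1 (S = 1/1 = 1)
I(N, d) = 1
h(M, c) = 1 - c
7*h(-10, 0) = 7*(1 - 1*0) = 7*(1 + 0) = 7*1 = 7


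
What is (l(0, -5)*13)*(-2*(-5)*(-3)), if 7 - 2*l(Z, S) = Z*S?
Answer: -1365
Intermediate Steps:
l(Z, S) = 7/2 - S*Z/2 (l(Z, S) = 7/2 - Z*S/2 = 7/2 - S*Z/2)
(l(0, -5)*13)*(-2*(-5)*(-3)) = ((7/2 - 1/2*(-5)*0)*13)*(-2*(-5)*(-3)) = ((7/2 + 0)*13)*(10*(-3)) = ((7/2)*13)*(-30) = (91/2)*(-30) = -1365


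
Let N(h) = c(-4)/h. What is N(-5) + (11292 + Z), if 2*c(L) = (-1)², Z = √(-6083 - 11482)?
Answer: 112919/10 + I*√17565 ≈ 11292.0 + 132.53*I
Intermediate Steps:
Z = I*√17565 (Z = √(-17565) = I*√17565 ≈ 132.53*I)
c(L) = ½ (c(L) = (½)*(-1)² = (½)*1 = ½)
N(h) = 1/(2*h)
N(-5) + (11292 + Z) = (½)/(-5) + (11292 + I*√17565) = (½)*(-⅕) + (11292 + I*√17565) = -⅒ + (11292 + I*√17565) = 112919/10 + I*√17565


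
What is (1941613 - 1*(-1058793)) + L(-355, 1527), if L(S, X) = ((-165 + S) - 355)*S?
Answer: 3311031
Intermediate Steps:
L(S, X) = S*(-520 + S) (L(S, X) = (-520 + S)*S = S*(-520 + S))
(1941613 - 1*(-1058793)) + L(-355, 1527) = (1941613 - 1*(-1058793)) - 355*(-520 - 355) = (1941613 + 1058793) - 355*(-875) = 3000406 + 310625 = 3311031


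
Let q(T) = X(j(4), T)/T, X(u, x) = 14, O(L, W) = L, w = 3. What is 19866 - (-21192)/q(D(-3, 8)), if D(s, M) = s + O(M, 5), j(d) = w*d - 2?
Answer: 192042/7 ≈ 27435.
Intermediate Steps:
j(d) = -2 + 3*d (j(d) = 3*d - 2 = -2 + 3*d)
D(s, M) = M + s (D(s, M) = s + M = M + s)
q(T) = 14/T
19866 - (-21192)/q(D(-3, 8)) = 19866 - (-21192)/(14/(8 - 3)) = 19866 - (-21192)/(14/5) = 19866 - (-21192)/(14*(⅕)) = 19866 - (-21192)/14/5 = 19866 - (-21192)*5/14 = 19866 - 1*(-52980/7) = 19866 + 52980/7 = 192042/7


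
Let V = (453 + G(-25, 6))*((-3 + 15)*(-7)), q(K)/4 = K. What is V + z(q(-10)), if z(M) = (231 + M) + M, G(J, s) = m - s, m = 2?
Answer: -37565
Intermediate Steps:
q(K) = 4*K
G(J, s) = 2 - s
z(M) = 231 + 2*M
V = -37716 (V = (453 + (2 - 1*6))*((-3 + 15)*(-7)) = (453 + (2 - 6))*(12*(-7)) = (453 - 4)*(-84) = 449*(-84) = -37716)
V + z(q(-10)) = -37716 + (231 + 2*(4*(-10))) = -37716 + (231 + 2*(-40)) = -37716 + (231 - 80) = -37716 + 151 = -37565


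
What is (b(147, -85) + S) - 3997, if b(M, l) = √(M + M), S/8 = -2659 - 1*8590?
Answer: -93989 + 7*√6 ≈ -93972.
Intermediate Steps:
S = -89992 (S = 8*(-2659 - 1*8590) = 8*(-2659 - 8590) = 8*(-11249) = -89992)
b(M, l) = √2*√M (b(M, l) = √(2*M) = √2*√M)
(b(147, -85) + S) - 3997 = (√2*√147 - 89992) - 3997 = (√2*(7*√3) - 89992) - 3997 = (7*√6 - 89992) - 3997 = (-89992 + 7*√6) - 3997 = -93989 + 7*√6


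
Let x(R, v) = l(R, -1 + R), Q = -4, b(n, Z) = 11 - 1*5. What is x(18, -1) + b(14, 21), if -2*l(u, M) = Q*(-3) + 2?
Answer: -1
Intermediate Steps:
b(n, Z) = 6 (b(n, Z) = 11 - 5 = 6)
l(u, M) = -7 (l(u, M) = -(-4*(-3) + 2)/2 = -(12 + 2)/2 = -½*14 = -7)
x(R, v) = -7
x(18, -1) + b(14, 21) = -7 + 6 = -1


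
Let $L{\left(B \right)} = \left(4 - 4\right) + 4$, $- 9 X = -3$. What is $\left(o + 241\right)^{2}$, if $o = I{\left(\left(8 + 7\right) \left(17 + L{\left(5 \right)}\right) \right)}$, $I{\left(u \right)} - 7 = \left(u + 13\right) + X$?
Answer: $\frac{2989441}{9} \approx 3.3216 \cdot 10^{5}$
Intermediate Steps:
$X = \frac{1}{3}$ ($X = \left(- \frac{1}{9}\right) \left(-3\right) = \frac{1}{3} \approx 0.33333$)
$L{\left(B \right)} = 4$ ($L{\left(B \right)} = 0 + 4 = 4$)
$I{\left(u \right)} = \frac{61}{3} + u$ ($I{\left(u \right)} = 7 + \left(\left(u + 13\right) + \frac{1}{3}\right) = 7 + \left(\left(13 + u\right) + \frac{1}{3}\right) = 7 + \left(\frac{40}{3} + u\right) = \frac{61}{3} + u$)
$o = \frac{1006}{3}$ ($o = \frac{61}{3} + \left(8 + 7\right) \left(17 + 4\right) = \frac{61}{3} + 15 \cdot 21 = \frac{61}{3} + 315 = \frac{1006}{3} \approx 335.33$)
$\left(o + 241\right)^{2} = \left(\frac{1006}{3} + 241\right)^{2} = \left(\frac{1729}{3}\right)^{2} = \frac{2989441}{9}$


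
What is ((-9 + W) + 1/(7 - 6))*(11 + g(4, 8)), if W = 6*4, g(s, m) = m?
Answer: 304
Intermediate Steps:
W = 24
((-9 + W) + 1/(7 - 6))*(11 + g(4, 8)) = ((-9 + 24) + 1/(7 - 6))*(11 + 8) = (15 + 1/1)*19 = (15 + 1)*19 = 16*19 = 304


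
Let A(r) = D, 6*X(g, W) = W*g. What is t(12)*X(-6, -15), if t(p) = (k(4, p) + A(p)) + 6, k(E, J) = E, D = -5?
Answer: 75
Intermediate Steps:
X(g, W) = W*g/6 (X(g, W) = (W*g)/6 = W*g/6)
A(r) = -5
t(p) = 5 (t(p) = (4 - 5) + 6 = -1 + 6 = 5)
t(12)*X(-6, -15) = 5*((⅙)*(-15)*(-6)) = 5*15 = 75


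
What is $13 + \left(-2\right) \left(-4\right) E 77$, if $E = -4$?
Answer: $-2451$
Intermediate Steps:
$13 + \left(-2\right) \left(-4\right) E 77 = 13 + \left(-2\right) \left(-4\right) \left(-4\right) 77 = 13 + 8 \left(-4\right) 77 = 13 - 2464 = -2451$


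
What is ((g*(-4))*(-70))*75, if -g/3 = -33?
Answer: 2079000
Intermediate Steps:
g = 99 (g = -3*(-33) = 99)
((g*(-4))*(-70))*75 = ((99*(-4))*(-70))*75 = -396*(-70)*75 = 27720*75 = 2079000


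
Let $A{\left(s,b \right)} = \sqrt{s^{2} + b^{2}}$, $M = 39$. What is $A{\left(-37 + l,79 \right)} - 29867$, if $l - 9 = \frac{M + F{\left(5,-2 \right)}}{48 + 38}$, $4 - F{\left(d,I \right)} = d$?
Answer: $-29867 + \frac{79 \sqrt{2074}}{43} \approx -29783.0$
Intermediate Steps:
$F{\left(d,I \right)} = 4 - d$
$l = \frac{406}{43}$ ($l = 9 + \frac{39 + \left(4 - 5\right)}{48 + 38} = 9 + \frac{39 + \left(4 - 5\right)}{86} = 9 + \left(39 - 1\right) \frac{1}{86} = 9 + 38 \cdot \frac{1}{86} = 9 + \frac{19}{43} = \frac{406}{43} \approx 9.4419$)
$A{\left(s,b \right)} = \sqrt{b^{2} + s^{2}}$
$A{\left(-37 + l,79 \right)} - 29867 = \sqrt{79^{2} + \left(-37 + \frac{406}{43}\right)^{2}} - 29867 = \sqrt{6241 + \left(- \frac{1185}{43}\right)^{2}} - 29867 = \sqrt{6241 + \frac{1404225}{1849}} - 29867 = \sqrt{\frac{12943834}{1849}} - 29867 = \frac{79 \sqrt{2074}}{43} - 29867 = -29867 + \frac{79 \sqrt{2074}}{43}$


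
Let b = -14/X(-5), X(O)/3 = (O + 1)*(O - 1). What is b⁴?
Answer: 2401/1679616 ≈ 0.0014295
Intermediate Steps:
X(O) = 3*(1 + O)*(-1 + O) (X(O) = 3*((O + 1)*(O - 1)) = 3*((1 + O)*(-1 + O)) = 3*(1 + O)*(-1 + O))
b = -7/36 (b = -14/(-3 + 3*(-5)²) = -14/(-3 + 3*25) = -14/(-3 + 75) = -14/72 = -14*1/72 = -7/36 ≈ -0.19444)
b⁴ = (-7/36)⁴ = 2401/1679616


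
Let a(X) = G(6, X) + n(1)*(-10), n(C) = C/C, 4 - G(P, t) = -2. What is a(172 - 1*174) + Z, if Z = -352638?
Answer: -352642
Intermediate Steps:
G(P, t) = 6 (G(P, t) = 4 - 1*(-2) = 4 + 2 = 6)
n(C) = 1
a(X) = -4 (a(X) = 6 + 1*(-10) = 6 - 10 = -4)
a(172 - 1*174) + Z = -4 - 352638 = -352642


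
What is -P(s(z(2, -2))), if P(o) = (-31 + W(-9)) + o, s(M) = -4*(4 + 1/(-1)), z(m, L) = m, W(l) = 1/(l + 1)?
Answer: 345/8 ≈ 43.125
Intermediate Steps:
W(l) = 1/(1 + l)
s(M) = -12 (s(M) = -4*(4 + 1*(-1)) = -4*(4 - 1) = -4*3 = -12)
P(o) = -249/8 + o (P(o) = (-31 + 1/(1 - 9)) + o = (-31 + 1/(-8)) + o = (-31 - 1/8) + o = -249/8 + o)
-P(s(z(2, -2))) = -(-249/8 - 12) = -1*(-345/8) = 345/8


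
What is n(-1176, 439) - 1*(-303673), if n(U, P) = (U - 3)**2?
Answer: 1693714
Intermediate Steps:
n(U, P) = (-3 + U)**2
n(-1176, 439) - 1*(-303673) = (-3 - 1176)**2 - 1*(-303673) = (-1179)**2 + 303673 = 1390041 + 303673 = 1693714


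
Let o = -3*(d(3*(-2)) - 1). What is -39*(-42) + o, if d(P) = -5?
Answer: 1656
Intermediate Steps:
o = 18 (o = -3*(-5 - 1) = -3*(-6) = 18)
-39*(-42) + o = -39*(-42) + 18 = 1638 + 18 = 1656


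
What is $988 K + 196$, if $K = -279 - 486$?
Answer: $-755624$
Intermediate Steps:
$K = -765$
$988 K + 196 = 988 \left(-765\right) + 196 = -755820 + 196 = -755624$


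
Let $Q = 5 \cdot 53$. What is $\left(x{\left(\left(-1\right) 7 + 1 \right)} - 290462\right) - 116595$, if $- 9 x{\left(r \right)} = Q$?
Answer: $- \frac{3663778}{9} \approx -4.0709 \cdot 10^{5}$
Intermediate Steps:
$Q = 265$
$x{\left(r \right)} = - \frac{265}{9}$ ($x{\left(r \right)} = \left(- \frac{1}{9}\right) 265 = - \frac{265}{9}$)
$\left(x{\left(\left(-1\right) 7 + 1 \right)} - 290462\right) - 116595 = \left(- \frac{265}{9} - 290462\right) - 116595 = - \frac{2614423}{9} - 116595 = - \frac{3663778}{9}$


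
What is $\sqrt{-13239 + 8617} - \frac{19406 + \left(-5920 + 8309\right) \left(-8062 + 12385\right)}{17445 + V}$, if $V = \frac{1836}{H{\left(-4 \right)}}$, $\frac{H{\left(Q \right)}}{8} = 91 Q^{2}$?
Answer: $- \frac{30130618336}{50800299} + i \sqrt{4622} \approx -593.12 + 67.985 i$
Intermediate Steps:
$H{\left(Q \right)} = 728 Q^{2}$ ($H{\left(Q \right)} = 8 \cdot 91 Q^{2} = 728 Q^{2}$)
$V = \frac{459}{2912}$ ($V = \frac{1836}{728 \left(-4\right)^{2}} = \frac{1836}{728 \cdot 16} = \frac{1836}{11648} = 1836 \cdot \frac{1}{11648} = \frac{459}{2912} \approx 0.15762$)
$\sqrt{-13239 + 8617} - \frac{19406 + \left(-5920 + 8309\right) \left(-8062 + 12385\right)}{17445 + V} = \sqrt{-13239 + 8617} - \frac{19406 + \left(-5920 + 8309\right) \left(-8062 + 12385\right)}{17445 + \frac{459}{2912}} = \sqrt{-4622} - \frac{19406 + 2389 \cdot 4323}{\frac{50800299}{2912}} = i \sqrt{4622} - \left(19406 + 10327647\right) \frac{2912}{50800299} = i \sqrt{4622} - 10347053 \cdot \frac{2912}{50800299} = i \sqrt{4622} - \frac{30130618336}{50800299} = - \frac{30130618336}{50800299} + i \sqrt{4622}$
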